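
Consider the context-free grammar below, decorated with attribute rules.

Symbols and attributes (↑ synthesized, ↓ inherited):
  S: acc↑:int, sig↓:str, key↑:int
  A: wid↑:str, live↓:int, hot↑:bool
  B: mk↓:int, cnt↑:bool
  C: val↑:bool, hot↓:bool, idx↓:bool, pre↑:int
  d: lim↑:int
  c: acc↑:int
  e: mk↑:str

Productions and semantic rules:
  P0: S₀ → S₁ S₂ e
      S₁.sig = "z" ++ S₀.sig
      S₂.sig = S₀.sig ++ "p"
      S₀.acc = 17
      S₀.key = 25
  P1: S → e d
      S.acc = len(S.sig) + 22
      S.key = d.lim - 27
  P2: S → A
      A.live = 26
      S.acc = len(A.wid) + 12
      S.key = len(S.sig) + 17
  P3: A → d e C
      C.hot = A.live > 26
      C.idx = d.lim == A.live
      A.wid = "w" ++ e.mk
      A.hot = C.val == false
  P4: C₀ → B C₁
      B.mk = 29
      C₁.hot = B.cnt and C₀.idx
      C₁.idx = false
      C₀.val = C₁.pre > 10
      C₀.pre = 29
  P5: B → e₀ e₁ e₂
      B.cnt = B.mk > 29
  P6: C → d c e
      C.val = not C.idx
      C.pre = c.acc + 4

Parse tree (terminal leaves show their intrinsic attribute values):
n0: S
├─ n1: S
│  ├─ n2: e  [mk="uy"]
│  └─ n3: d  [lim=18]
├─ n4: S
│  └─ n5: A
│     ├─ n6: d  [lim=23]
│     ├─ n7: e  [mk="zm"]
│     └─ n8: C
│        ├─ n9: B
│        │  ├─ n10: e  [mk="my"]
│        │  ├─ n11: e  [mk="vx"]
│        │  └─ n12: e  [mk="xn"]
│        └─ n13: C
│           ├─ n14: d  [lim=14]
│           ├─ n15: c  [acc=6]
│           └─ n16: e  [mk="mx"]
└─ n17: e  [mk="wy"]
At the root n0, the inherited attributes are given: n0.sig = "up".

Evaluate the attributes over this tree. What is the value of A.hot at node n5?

true

1. n0.sig = "up"  [given at root]
2. n1.sig = "zup"  ["z" ++ S₀.sig]
3. n2.mk = "uy"  [terminal]
4. n3.lim = 18  [terminal]
5. n1.acc = 25  [len(S.sig) + 22]
6. n1.key = -9  [d.lim - 27]
7. n4.sig = "upp"  [S₀.sig ++ "p"]
8. n5.live = 26  [26]
9. n6.lim = 23  [terminal]
10. n7.mk = "zm"  [terminal]
11. n8.hot = false  [A.live > 26]
12. n8.idx = false  [d.lim == A.live]
13. n9.mk = 29  [29]
14. n10.mk = "my"  [terminal]
15. n11.mk = "vx"  [terminal]
16. n12.mk = "xn"  [terminal]
17. n9.cnt = false  [B.mk > 29]
18. n13.hot = false  [B.cnt and C₀.idx]
19. n13.idx = false  [false]
20. n14.lim = 14  [terminal]
21. n15.acc = 6  [terminal]
22. n16.mk = "mx"  [terminal]
23. n13.val = true  [not C.idx]
24. n13.pre = 10  [c.acc + 4]
25. n8.val = false  [C₁.pre > 10]
26. n8.pre = 29  [29]
27. n5.wid = "wzm"  ["w" ++ e.mk]
28. n5.hot = true  [C.val == false]
29. n4.acc = 15  [len(A.wid) + 12]
30. n4.key = 20  [len(S.sig) + 17]
31. n17.mk = "wy"  [terminal]
32. n0.acc = 17  [17]
33. n0.key = 25  [25]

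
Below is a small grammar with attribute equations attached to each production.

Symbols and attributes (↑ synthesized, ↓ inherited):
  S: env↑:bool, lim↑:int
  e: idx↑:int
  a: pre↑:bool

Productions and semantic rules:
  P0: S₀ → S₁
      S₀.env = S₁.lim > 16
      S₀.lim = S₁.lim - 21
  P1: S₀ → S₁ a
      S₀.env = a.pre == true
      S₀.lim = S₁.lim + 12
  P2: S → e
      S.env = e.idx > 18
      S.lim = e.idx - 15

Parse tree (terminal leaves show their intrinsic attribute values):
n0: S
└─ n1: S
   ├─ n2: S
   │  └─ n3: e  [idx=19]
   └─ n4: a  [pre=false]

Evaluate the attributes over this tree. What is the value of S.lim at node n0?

-5

1. n3.idx = 19  [terminal]
2. n2.env = true  [e.idx > 18]
3. n2.lim = 4  [e.idx - 15]
4. n4.pre = false  [terminal]
5. n1.env = false  [a.pre == true]
6. n1.lim = 16  [S₁.lim + 12]
7. n0.env = false  [S₁.lim > 16]
8. n0.lim = -5  [S₁.lim - 21]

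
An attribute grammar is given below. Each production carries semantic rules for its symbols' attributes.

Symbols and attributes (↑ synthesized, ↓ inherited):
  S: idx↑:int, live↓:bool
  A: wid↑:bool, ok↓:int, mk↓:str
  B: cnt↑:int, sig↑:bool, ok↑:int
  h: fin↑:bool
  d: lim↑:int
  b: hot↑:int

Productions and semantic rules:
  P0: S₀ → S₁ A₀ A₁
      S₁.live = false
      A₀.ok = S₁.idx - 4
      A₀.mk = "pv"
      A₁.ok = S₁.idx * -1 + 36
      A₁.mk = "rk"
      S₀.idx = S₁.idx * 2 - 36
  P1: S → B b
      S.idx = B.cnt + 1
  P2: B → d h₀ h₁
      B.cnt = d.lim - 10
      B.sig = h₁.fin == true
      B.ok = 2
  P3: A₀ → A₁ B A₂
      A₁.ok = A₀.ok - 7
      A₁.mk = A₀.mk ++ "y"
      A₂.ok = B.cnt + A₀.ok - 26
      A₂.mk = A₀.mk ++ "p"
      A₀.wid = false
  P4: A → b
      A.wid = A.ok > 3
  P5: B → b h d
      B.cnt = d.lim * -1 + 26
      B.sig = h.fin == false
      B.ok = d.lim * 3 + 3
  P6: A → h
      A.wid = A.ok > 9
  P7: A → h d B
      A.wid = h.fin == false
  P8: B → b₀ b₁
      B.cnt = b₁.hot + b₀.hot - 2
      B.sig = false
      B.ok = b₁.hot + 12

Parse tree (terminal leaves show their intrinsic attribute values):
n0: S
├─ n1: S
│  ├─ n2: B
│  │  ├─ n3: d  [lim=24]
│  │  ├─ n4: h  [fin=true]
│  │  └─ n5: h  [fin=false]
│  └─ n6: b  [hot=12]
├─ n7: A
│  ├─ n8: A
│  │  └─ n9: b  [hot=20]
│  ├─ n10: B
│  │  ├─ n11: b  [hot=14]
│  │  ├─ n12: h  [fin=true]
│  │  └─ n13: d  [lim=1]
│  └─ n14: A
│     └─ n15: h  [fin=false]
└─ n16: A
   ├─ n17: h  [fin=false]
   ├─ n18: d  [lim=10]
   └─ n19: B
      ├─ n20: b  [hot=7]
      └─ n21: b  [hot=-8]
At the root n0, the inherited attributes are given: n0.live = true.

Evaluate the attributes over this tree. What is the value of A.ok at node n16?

21

1. n0.live = true  [given at root]
2. n1.live = false  [false]
3. n3.lim = 24  [terminal]
4. n4.fin = true  [terminal]
5. n5.fin = false  [terminal]
6. n2.cnt = 14  [d.lim - 10]
7. n2.sig = false  [h₁.fin == true]
8. n2.ok = 2  [2]
9. n6.hot = 12  [terminal]
10. n1.idx = 15  [B.cnt + 1]
11. n7.ok = 11  [S₁.idx - 4]
12. n7.mk = "pv"  ["pv"]
13. n8.ok = 4  [A₀.ok - 7]
14. n8.mk = "pvy"  [A₀.mk ++ "y"]
15. n9.hot = 20  [terminal]
16. n8.wid = true  [A.ok > 3]
17. n11.hot = 14  [terminal]
18. n12.fin = true  [terminal]
19. n13.lim = 1  [terminal]
20. n10.cnt = 25  [d.lim * -1 + 26]
21. n10.sig = false  [h.fin == false]
22. n10.ok = 6  [d.lim * 3 + 3]
23. n14.ok = 10  [B.cnt + A₀.ok - 26]
24. n14.mk = "pvp"  [A₀.mk ++ "p"]
25. n15.fin = false  [terminal]
26. n14.wid = true  [A.ok > 9]
27. n7.wid = false  [false]
28. n16.ok = 21  [S₁.idx * -1 + 36]
29. n16.mk = "rk"  ["rk"]
30. n17.fin = false  [terminal]
31. n18.lim = 10  [terminal]
32. n20.hot = 7  [terminal]
33. n21.hot = -8  [terminal]
34. n19.cnt = -3  [b₁.hot + b₀.hot - 2]
35. n19.sig = false  [false]
36. n19.ok = 4  [b₁.hot + 12]
37. n16.wid = true  [h.fin == false]
38. n0.idx = -6  [S₁.idx * 2 - 36]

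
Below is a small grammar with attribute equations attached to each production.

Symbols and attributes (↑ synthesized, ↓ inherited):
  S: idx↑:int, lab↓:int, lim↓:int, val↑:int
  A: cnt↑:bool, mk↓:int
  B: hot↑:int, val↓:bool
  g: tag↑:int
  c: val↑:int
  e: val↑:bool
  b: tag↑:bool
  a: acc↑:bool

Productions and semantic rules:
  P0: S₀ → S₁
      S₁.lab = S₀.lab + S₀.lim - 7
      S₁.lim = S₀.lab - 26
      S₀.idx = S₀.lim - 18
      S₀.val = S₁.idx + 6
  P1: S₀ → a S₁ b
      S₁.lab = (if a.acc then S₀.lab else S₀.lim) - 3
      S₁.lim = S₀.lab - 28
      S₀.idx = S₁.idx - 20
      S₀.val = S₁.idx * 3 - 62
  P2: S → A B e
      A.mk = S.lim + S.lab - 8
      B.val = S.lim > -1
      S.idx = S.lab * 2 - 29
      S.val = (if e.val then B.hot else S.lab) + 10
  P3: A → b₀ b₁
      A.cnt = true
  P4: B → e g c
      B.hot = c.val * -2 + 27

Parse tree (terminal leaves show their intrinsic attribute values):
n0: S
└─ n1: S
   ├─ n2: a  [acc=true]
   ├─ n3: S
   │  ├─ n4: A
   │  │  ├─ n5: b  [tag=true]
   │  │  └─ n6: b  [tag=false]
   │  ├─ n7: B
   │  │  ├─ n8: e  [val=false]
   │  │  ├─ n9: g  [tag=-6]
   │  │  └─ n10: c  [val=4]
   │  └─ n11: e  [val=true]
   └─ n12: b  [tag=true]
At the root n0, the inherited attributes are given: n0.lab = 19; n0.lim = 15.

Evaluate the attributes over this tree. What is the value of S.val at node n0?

1. n0.lab = 19  [given at root]
2. n0.lim = 15  [given at root]
3. n1.lab = 27  [S₀.lab + S₀.lim - 7]
4. n1.lim = -7  [S₀.lab - 26]
5. n2.acc = true  [terminal]
6. n3.lab = 24  [(if a.acc then S₀.lab else S₀.lim) - 3]
7. n3.lim = -1  [S₀.lab - 28]
8. n4.mk = 15  [S.lim + S.lab - 8]
9. n5.tag = true  [terminal]
10. n6.tag = false  [terminal]
11. n4.cnt = true  [true]
12. n7.val = false  [S.lim > -1]
13. n8.val = false  [terminal]
14. n9.tag = -6  [terminal]
15. n10.val = 4  [terminal]
16. n7.hot = 19  [c.val * -2 + 27]
17. n11.val = true  [terminal]
18. n3.idx = 19  [S.lab * 2 - 29]
19. n3.val = 29  [(if e.val then B.hot else S.lab) + 10]
20. n12.tag = true  [terminal]
21. n1.idx = -1  [S₁.idx - 20]
22. n1.val = -5  [S₁.idx * 3 - 62]
23. n0.idx = -3  [S₀.lim - 18]
24. n0.val = 5  [S₁.idx + 6]

5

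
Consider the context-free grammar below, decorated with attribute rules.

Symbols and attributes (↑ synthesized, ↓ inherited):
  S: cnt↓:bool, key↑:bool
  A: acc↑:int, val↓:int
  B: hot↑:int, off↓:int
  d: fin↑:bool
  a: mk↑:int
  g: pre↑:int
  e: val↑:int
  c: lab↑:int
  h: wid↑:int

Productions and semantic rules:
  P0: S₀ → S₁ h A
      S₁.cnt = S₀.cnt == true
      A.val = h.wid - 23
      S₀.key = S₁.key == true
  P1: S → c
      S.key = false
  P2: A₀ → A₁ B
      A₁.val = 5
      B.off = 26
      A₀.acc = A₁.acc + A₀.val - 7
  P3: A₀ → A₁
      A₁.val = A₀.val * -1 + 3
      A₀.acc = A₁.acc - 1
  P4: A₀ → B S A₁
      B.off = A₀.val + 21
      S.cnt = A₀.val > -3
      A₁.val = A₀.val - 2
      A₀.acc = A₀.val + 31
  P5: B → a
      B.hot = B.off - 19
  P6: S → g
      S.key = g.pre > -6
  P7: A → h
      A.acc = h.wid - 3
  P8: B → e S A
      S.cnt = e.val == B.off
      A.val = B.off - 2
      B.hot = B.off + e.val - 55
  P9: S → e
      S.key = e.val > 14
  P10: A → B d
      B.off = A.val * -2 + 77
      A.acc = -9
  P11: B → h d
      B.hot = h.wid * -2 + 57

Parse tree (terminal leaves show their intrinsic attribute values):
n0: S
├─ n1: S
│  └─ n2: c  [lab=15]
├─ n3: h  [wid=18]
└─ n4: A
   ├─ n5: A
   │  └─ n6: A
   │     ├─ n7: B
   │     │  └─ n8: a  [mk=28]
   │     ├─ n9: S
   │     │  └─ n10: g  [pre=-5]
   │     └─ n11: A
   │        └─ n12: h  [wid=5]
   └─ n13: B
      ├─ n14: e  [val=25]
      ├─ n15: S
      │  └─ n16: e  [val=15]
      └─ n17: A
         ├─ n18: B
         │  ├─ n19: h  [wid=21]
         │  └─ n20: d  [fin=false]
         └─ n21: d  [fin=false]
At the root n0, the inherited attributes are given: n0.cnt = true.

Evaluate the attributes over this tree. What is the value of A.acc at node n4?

1. n0.cnt = true  [given at root]
2. n1.cnt = true  [S₀.cnt == true]
3. n2.lab = 15  [terminal]
4. n1.key = false  [false]
5. n3.wid = 18  [terminal]
6. n4.val = -5  [h.wid - 23]
7. n5.val = 5  [5]
8. n6.val = -2  [A₀.val * -1 + 3]
9. n7.off = 19  [A₀.val + 21]
10. n8.mk = 28  [terminal]
11. n7.hot = 0  [B.off - 19]
12. n9.cnt = true  [A₀.val > -3]
13. n10.pre = -5  [terminal]
14. n9.key = true  [g.pre > -6]
15. n11.val = -4  [A₀.val - 2]
16. n12.wid = 5  [terminal]
17. n11.acc = 2  [h.wid - 3]
18. n6.acc = 29  [A₀.val + 31]
19. n5.acc = 28  [A₁.acc - 1]
20. n13.off = 26  [26]
21. n14.val = 25  [terminal]
22. n15.cnt = false  [e.val == B.off]
23. n16.val = 15  [terminal]
24. n15.key = true  [e.val > 14]
25. n17.val = 24  [B.off - 2]
26. n18.off = 29  [A.val * -2 + 77]
27. n19.wid = 21  [terminal]
28. n20.fin = false  [terminal]
29. n18.hot = 15  [h.wid * -2 + 57]
30. n21.fin = false  [terminal]
31. n17.acc = -9  [-9]
32. n13.hot = -4  [B.off + e.val - 55]
33. n4.acc = 16  [A₁.acc + A₀.val - 7]
34. n0.key = false  [S₁.key == true]

16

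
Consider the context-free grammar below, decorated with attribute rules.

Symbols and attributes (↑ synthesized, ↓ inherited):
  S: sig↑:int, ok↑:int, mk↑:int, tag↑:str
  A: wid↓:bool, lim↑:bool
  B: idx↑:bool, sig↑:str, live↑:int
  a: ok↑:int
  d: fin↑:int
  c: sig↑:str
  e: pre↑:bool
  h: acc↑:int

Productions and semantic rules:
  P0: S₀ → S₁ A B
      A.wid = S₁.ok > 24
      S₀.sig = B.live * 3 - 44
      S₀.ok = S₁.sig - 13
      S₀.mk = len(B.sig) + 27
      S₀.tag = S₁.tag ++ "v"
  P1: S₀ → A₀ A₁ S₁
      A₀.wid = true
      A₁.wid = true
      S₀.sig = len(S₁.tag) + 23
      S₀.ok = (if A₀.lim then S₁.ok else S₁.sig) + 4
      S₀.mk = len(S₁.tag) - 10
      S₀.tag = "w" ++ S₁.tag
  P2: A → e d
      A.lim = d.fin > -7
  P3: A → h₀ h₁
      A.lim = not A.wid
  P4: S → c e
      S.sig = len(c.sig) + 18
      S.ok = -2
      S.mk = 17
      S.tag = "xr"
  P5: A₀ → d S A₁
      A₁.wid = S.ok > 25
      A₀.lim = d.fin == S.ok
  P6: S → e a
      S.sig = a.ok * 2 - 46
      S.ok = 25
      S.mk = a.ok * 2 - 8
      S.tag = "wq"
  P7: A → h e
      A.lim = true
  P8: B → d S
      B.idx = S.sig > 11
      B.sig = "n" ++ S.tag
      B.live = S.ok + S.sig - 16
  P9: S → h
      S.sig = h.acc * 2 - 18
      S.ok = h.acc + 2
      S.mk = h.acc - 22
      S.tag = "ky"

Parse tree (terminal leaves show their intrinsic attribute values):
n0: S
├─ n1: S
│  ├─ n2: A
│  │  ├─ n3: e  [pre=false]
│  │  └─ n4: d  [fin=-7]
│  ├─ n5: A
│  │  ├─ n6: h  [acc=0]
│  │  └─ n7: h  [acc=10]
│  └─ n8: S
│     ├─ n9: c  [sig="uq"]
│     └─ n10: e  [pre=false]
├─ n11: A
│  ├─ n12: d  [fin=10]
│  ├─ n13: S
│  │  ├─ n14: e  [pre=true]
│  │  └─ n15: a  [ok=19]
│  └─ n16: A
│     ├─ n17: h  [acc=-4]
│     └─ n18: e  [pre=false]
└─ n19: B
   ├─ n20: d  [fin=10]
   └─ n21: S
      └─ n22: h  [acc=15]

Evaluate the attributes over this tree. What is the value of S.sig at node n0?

-5

1. n2.wid = true  [true]
2. n3.pre = false  [terminal]
3. n4.fin = -7  [terminal]
4. n2.lim = false  [d.fin > -7]
5. n5.wid = true  [true]
6. n6.acc = 0  [terminal]
7. n7.acc = 10  [terminal]
8. n5.lim = false  [not A.wid]
9. n9.sig = "uq"  [terminal]
10. n10.pre = false  [terminal]
11. n8.sig = 20  [len(c.sig) + 18]
12. n8.ok = -2  [-2]
13. n8.mk = 17  [17]
14. n8.tag = "xr"  ["xr"]
15. n1.sig = 25  [len(S₁.tag) + 23]
16. n1.ok = 24  [(if A₀.lim then S₁.ok else S₁.sig) + 4]
17. n1.mk = -8  [len(S₁.tag) - 10]
18. n1.tag = "wxr"  ["w" ++ S₁.tag]
19. n11.wid = false  [S₁.ok > 24]
20. n12.fin = 10  [terminal]
21. n14.pre = true  [terminal]
22. n15.ok = 19  [terminal]
23. n13.sig = -8  [a.ok * 2 - 46]
24. n13.ok = 25  [25]
25. n13.mk = 30  [a.ok * 2 - 8]
26. n13.tag = "wq"  ["wq"]
27. n16.wid = false  [S.ok > 25]
28. n17.acc = -4  [terminal]
29. n18.pre = false  [terminal]
30. n16.lim = true  [true]
31. n11.lim = false  [d.fin == S.ok]
32. n20.fin = 10  [terminal]
33. n22.acc = 15  [terminal]
34. n21.sig = 12  [h.acc * 2 - 18]
35. n21.ok = 17  [h.acc + 2]
36. n21.mk = -7  [h.acc - 22]
37. n21.tag = "ky"  ["ky"]
38. n19.idx = true  [S.sig > 11]
39. n19.sig = "nky"  ["n" ++ S.tag]
40. n19.live = 13  [S.ok + S.sig - 16]
41. n0.sig = -5  [B.live * 3 - 44]
42. n0.ok = 12  [S₁.sig - 13]
43. n0.mk = 30  [len(B.sig) + 27]
44. n0.tag = "wxrv"  [S₁.tag ++ "v"]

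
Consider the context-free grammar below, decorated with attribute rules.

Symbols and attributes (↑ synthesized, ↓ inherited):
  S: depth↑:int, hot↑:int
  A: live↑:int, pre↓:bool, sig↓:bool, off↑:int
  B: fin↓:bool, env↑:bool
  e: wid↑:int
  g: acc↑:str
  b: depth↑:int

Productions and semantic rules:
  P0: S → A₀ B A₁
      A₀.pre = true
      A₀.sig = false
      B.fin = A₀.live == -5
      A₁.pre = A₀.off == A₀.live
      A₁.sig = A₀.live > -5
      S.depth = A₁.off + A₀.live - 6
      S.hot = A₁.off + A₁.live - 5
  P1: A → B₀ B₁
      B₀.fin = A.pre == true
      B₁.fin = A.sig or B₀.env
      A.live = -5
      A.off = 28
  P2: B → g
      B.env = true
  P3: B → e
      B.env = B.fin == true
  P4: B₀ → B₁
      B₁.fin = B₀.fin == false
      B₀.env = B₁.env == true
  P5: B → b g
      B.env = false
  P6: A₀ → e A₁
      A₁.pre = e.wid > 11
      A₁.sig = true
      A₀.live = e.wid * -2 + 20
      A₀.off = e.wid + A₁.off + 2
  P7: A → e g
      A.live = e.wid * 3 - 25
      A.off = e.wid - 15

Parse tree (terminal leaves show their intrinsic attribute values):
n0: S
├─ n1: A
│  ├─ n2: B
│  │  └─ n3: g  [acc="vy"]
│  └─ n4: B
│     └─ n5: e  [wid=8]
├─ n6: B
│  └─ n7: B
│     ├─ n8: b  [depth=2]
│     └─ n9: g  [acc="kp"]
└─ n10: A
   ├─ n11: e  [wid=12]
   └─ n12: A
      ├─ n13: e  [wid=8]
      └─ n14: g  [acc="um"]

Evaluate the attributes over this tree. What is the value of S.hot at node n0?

1. n1.pre = true  [true]
2. n1.sig = false  [false]
3. n2.fin = true  [A.pre == true]
4. n3.acc = "vy"  [terminal]
5. n2.env = true  [true]
6. n4.fin = true  [A.sig or B₀.env]
7. n5.wid = 8  [terminal]
8. n4.env = true  [B.fin == true]
9. n1.live = -5  [-5]
10. n1.off = 28  [28]
11. n6.fin = true  [A₀.live == -5]
12. n7.fin = false  [B₀.fin == false]
13. n8.depth = 2  [terminal]
14. n9.acc = "kp"  [terminal]
15. n7.env = false  [false]
16. n6.env = false  [B₁.env == true]
17. n10.pre = false  [A₀.off == A₀.live]
18. n10.sig = false  [A₀.live > -5]
19. n11.wid = 12  [terminal]
20. n12.pre = true  [e.wid > 11]
21. n12.sig = true  [true]
22. n13.wid = 8  [terminal]
23. n14.acc = "um"  [terminal]
24. n12.live = -1  [e.wid * 3 - 25]
25. n12.off = -7  [e.wid - 15]
26. n10.live = -4  [e.wid * -2 + 20]
27. n10.off = 7  [e.wid + A₁.off + 2]
28. n0.depth = -4  [A₁.off + A₀.live - 6]
29. n0.hot = -2  [A₁.off + A₁.live - 5]

-2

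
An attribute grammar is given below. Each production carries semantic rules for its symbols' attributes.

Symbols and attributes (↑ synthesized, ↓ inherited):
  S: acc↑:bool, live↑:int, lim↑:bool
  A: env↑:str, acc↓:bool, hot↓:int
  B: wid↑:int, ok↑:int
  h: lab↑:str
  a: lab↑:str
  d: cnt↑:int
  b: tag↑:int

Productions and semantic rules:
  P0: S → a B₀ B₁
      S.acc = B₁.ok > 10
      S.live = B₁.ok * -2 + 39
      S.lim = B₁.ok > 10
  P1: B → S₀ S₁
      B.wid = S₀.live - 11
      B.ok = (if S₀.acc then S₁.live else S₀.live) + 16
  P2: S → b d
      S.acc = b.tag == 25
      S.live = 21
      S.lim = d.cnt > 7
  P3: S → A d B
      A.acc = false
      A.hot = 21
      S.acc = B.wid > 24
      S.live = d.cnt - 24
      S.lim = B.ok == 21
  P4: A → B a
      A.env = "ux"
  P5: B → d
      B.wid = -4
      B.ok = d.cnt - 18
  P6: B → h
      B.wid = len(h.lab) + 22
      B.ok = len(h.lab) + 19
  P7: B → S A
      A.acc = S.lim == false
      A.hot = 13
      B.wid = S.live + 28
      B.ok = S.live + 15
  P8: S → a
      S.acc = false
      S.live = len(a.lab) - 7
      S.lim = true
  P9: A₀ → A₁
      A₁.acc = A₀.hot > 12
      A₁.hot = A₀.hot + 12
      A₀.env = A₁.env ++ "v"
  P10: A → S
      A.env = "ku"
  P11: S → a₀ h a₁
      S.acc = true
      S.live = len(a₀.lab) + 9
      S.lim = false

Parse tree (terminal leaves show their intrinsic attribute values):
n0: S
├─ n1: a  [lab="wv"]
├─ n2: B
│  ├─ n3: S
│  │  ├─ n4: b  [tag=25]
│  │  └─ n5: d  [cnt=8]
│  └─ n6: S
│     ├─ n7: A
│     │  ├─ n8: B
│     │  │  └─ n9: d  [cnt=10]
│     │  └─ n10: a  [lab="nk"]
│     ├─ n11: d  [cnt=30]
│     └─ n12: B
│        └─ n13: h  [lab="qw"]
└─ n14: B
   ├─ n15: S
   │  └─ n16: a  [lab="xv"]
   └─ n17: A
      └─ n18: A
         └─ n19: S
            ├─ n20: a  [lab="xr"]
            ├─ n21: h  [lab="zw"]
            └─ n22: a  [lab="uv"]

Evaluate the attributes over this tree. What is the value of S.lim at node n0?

false

1. n1.lab = "wv"  [terminal]
2. n4.tag = 25  [terminal]
3. n5.cnt = 8  [terminal]
4. n3.acc = true  [b.tag == 25]
5. n3.live = 21  [21]
6. n3.lim = true  [d.cnt > 7]
7. n7.acc = false  [false]
8. n7.hot = 21  [21]
9. n9.cnt = 10  [terminal]
10. n8.wid = -4  [-4]
11. n8.ok = -8  [d.cnt - 18]
12. n10.lab = "nk"  [terminal]
13. n7.env = "ux"  ["ux"]
14. n11.cnt = 30  [terminal]
15. n13.lab = "qw"  [terminal]
16. n12.wid = 24  [len(h.lab) + 22]
17. n12.ok = 21  [len(h.lab) + 19]
18. n6.acc = false  [B.wid > 24]
19. n6.live = 6  [d.cnt - 24]
20. n6.lim = true  [B.ok == 21]
21. n2.wid = 10  [S₀.live - 11]
22. n2.ok = 22  [(if S₀.acc then S₁.live else S₀.live) + 16]
23. n16.lab = "xv"  [terminal]
24. n15.acc = false  [false]
25. n15.live = -5  [len(a.lab) - 7]
26. n15.lim = true  [true]
27. n17.acc = false  [S.lim == false]
28. n17.hot = 13  [13]
29. n18.acc = true  [A₀.hot > 12]
30. n18.hot = 25  [A₀.hot + 12]
31. n20.lab = "xr"  [terminal]
32. n21.lab = "zw"  [terminal]
33. n22.lab = "uv"  [terminal]
34. n19.acc = true  [true]
35. n19.live = 11  [len(a₀.lab) + 9]
36. n19.lim = false  [false]
37. n18.env = "ku"  ["ku"]
38. n17.env = "kuv"  [A₁.env ++ "v"]
39. n14.wid = 23  [S.live + 28]
40. n14.ok = 10  [S.live + 15]
41. n0.acc = false  [B₁.ok > 10]
42. n0.live = 19  [B₁.ok * -2 + 39]
43. n0.lim = false  [B₁.ok > 10]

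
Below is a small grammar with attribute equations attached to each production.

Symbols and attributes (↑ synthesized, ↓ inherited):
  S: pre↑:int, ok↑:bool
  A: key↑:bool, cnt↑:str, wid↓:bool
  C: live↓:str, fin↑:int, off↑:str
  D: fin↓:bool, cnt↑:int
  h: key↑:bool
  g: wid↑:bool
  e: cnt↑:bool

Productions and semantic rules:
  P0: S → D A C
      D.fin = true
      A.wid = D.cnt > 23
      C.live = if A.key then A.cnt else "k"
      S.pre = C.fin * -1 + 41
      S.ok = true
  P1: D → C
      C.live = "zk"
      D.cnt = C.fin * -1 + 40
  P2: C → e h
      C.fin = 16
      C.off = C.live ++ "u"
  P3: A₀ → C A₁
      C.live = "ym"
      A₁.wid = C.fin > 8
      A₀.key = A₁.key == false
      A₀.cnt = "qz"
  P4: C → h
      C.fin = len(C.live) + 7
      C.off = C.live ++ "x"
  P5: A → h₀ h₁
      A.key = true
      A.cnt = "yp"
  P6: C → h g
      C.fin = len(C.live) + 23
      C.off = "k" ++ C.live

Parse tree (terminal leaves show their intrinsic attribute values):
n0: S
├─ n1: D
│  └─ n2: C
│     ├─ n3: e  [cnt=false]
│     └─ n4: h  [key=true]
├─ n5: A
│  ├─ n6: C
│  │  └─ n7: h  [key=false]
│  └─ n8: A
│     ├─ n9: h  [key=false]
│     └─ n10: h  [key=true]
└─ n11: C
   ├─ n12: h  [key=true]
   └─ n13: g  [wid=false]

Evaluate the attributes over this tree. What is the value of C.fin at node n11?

24

1. n1.fin = true  [true]
2. n2.live = "zk"  ["zk"]
3. n3.cnt = false  [terminal]
4. n4.key = true  [terminal]
5. n2.fin = 16  [16]
6. n2.off = "zku"  [C.live ++ "u"]
7. n1.cnt = 24  [C.fin * -1 + 40]
8. n5.wid = true  [D.cnt > 23]
9. n6.live = "ym"  ["ym"]
10. n7.key = false  [terminal]
11. n6.fin = 9  [len(C.live) + 7]
12. n6.off = "ymx"  [C.live ++ "x"]
13. n8.wid = true  [C.fin > 8]
14. n9.key = false  [terminal]
15. n10.key = true  [terminal]
16. n8.key = true  [true]
17. n8.cnt = "yp"  ["yp"]
18. n5.key = false  [A₁.key == false]
19. n5.cnt = "qz"  ["qz"]
20. n11.live = "k"  [if A.key then A.cnt else "k"]
21. n12.key = true  [terminal]
22. n13.wid = false  [terminal]
23. n11.fin = 24  [len(C.live) + 23]
24. n11.off = "kk"  ["k" ++ C.live]
25. n0.pre = 17  [C.fin * -1 + 41]
26. n0.ok = true  [true]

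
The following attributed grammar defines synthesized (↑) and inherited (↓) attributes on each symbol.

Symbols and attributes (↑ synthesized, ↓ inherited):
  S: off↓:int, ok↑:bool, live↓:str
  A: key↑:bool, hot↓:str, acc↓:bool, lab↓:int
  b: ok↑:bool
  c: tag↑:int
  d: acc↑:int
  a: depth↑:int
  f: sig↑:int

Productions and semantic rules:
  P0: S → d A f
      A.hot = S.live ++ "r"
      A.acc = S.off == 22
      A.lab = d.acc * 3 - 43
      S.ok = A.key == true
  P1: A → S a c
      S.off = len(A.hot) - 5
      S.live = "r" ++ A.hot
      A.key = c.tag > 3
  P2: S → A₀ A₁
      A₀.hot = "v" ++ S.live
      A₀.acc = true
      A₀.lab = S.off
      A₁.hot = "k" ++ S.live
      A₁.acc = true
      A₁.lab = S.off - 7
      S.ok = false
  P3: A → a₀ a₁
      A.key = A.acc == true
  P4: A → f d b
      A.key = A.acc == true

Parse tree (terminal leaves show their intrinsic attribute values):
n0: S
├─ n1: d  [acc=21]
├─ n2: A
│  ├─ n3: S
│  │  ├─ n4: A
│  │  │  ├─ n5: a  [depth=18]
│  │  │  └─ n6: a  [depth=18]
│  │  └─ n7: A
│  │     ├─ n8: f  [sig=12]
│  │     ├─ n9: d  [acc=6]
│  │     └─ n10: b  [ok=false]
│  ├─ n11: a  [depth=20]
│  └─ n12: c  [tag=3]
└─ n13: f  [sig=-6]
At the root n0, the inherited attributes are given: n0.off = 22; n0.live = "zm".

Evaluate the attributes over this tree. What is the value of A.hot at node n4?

"vrzmr"

1. n0.off = 22  [given at root]
2. n0.live = "zm"  [given at root]
3. n1.acc = 21  [terminal]
4. n2.hot = "zmr"  [S.live ++ "r"]
5. n2.acc = true  [S.off == 22]
6. n2.lab = 20  [d.acc * 3 - 43]
7. n3.off = -2  [len(A.hot) - 5]
8. n3.live = "rzmr"  ["r" ++ A.hot]
9. n4.hot = "vrzmr"  ["v" ++ S.live]
10. n4.acc = true  [true]
11. n4.lab = -2  [S.off]
12. n5.depth = 18  [terminal]
13. n6.depth = 18  [terminal]
14. n4.key = true  [A.acc == true]
15. n7.hot = "krzmr"  ["k" ++ S.live]
16. n7.acc = true  [true]
17. n7.lab = -9  [S.off - 7]
18. n8.sig = 12  [terminal]
19. n9.acc = 6  [terminal]
20. n10.ok = false  [terminal]
21. n7.key = true  [A.acc == true]
22. n3.ok = false  [false]
23. n11.depth = 20  [terminal]
24. n12.tag = 3  [terminal]
25. n2.key = false  [c.tag > 3]
26. n13.sig = -6  [terminal]
27. n0.ok = false  [A.key == true]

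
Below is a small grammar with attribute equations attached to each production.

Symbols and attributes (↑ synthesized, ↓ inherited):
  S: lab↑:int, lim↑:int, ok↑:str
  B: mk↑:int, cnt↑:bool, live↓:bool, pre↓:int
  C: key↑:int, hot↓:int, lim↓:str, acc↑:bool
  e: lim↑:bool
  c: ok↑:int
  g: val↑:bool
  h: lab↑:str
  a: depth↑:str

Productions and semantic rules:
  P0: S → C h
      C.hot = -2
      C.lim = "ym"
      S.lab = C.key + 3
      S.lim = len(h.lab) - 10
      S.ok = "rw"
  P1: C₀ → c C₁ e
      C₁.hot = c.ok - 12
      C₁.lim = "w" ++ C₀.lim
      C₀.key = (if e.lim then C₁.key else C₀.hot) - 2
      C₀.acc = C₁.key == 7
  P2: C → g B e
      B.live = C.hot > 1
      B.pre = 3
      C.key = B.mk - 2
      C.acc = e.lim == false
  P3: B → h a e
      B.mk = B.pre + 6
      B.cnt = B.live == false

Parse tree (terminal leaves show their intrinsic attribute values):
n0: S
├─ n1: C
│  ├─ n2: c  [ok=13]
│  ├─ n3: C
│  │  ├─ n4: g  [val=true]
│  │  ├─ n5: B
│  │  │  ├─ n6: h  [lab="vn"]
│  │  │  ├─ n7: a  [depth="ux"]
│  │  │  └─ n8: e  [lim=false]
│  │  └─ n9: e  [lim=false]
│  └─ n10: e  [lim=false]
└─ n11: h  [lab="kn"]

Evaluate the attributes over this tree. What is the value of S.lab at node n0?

-1

1. n1.hot = -2  [-2]
2. n1.lim = "ym"  ["ym"]
3. n2.ok = 13  [terminal]
4. n3.hot = 1  [c.ok - 12]
5. n3.lim = "wym"  ["w" ++ C₀.lim]
6. n4.val = true  [terminal]
7. n5.live = false  [C.hot > 1]
8. n5.pre = 3  [3]
9. n6.lab = "vn"  [terminal]
10. n7.depth = "ux"  [terminal]
11. n8.lim = false  [terminal]
12. n5.mk = 9  [B.pre + 6]
13. n5.cnt = true  [B.live == false]
14. n9.lim = false  [terminal]
15. n3.key = 7  [B.mk - 2]
16. n3.acc = true  [e.lim == false]
17. n10.lim = false  [terminal]
18. n1.key = -4  [(if e.lim then C₁.key else C₀.hot) - 2]
19. n1.acc = true  [C₁.key == 7]
20. n11.lab = "kn"  [terminal]
21. n0.lab = -1  [C.key + 3]
22. n0.lim = -8  [len(h.lab) - 10]
23. n0.ok = "rw"  ["rw"]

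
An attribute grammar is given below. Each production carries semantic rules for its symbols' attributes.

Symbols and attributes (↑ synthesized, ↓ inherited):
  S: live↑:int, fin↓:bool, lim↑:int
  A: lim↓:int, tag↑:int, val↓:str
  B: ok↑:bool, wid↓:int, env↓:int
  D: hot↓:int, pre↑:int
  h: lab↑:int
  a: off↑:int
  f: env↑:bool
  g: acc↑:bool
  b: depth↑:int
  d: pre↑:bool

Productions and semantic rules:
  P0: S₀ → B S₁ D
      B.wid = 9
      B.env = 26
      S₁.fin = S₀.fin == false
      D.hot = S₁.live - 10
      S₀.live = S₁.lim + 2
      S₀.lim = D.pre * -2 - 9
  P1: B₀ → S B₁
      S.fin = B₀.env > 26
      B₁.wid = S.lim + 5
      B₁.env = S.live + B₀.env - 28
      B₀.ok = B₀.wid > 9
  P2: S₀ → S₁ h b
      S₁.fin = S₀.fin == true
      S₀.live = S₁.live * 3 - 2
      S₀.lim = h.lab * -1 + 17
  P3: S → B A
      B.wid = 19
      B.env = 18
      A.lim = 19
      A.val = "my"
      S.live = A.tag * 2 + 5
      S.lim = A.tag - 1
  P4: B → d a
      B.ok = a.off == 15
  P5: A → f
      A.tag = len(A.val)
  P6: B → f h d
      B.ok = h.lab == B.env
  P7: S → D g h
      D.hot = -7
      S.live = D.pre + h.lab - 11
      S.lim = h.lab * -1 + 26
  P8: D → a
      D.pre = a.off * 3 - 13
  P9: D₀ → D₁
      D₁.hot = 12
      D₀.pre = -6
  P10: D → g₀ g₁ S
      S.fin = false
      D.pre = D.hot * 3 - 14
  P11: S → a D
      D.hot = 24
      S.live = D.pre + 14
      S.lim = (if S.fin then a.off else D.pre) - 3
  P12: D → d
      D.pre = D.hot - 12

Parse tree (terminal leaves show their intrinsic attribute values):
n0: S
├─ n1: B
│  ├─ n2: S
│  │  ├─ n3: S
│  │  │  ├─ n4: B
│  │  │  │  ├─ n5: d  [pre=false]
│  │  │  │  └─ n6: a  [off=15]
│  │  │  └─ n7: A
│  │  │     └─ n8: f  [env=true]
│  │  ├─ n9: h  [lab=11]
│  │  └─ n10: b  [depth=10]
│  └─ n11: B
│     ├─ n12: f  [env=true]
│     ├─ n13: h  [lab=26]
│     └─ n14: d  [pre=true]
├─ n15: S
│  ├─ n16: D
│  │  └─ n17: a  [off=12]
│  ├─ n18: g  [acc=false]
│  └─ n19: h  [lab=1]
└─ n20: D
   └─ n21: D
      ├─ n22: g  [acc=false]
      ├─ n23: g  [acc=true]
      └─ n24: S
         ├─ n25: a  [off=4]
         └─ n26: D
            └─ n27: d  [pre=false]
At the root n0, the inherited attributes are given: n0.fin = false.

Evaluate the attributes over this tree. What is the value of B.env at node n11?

23

1. n0.fin = false  [given at root]
2. n1.wid = 9  [9]
3. n1.env = 26  [26]
4. n2.fin = false  [B₀.env > 26]
5. n3.fin = false  [S₀.fin == true]
6. n4.wid = 19  [19]
7. n4.env = 18  [18]
8. n5.pre = false  [terminal]
9. n6.off = 15  [terminal]
10. n4.ok = true  [a.off == 15]
11. n7.lim = 19  [19]
12. n7.val = "my"  ["my"]
13. n8.env = true  [terminal]
14. n7.tag = 2  [len(A.val)]
15. n3.live = 9  [A.tag * 2 + 5]
16. n3.lim = 1  [A.tag - 1]
17. n9.lab = 11  [terminal]
18. n10.depth = 10  [terminal]
19. n2.live = 25  [S₁.live * 3 - 2]
20. n2.lim = 6  [h.lab * -1 + 17]
21. n11.wid = 11  [S.lim + 5]
22. n11.env = 23  [S.live + B₀.env - 28]
23. n12.env = true  [terminal]
24. n13.lab = 26  [terminal]
25. n14.pre = true  [terminal]
26. n11.ok = false  [h.lab == B.env]
27. n1.ok = false  [B₀.wid > 9]
28. n15.fin = true  [S₀.fin == false]
29. n16.hot = -7  [-7]
30. n17.off = 12  [terminal]
31. n16.pre = 23  [a.off * 3 - 13]
32. n18.acc = false  [terminal]
33. n19.lab = 1  [terminal]
34. n15.live = 13  [D.pre + h.lab - 11]
35. n15.lim = 25  [h.lab * -1 + 26]
36. n20.hot = 3  [S₁.live - 10]
37. n21.hot = 12  [12]
38. n22.acc = false  [terminal]
39. n23.acc = true  [terminal]
40. n24.fin = false  [false]
41. n25.off = 4  [terminal]
42. n26.hot = 24  [24]
43. n27.pre = false  [terminal]
44. n26.pre = 12  [D.hot - 12]
45. n24.live = 26  [D.pre + 14]
46. n24.lim = 9  [(if S.fin then a.off else D.pre) - 3]
47. n21.pre = 22  [D.hot * 3 - 14]
48. n20.pre = -6  [-6]
49. n0.live = 27  [S₁.lim + 2]
50. n0.lim = 3  [D.pre * -2 - 9]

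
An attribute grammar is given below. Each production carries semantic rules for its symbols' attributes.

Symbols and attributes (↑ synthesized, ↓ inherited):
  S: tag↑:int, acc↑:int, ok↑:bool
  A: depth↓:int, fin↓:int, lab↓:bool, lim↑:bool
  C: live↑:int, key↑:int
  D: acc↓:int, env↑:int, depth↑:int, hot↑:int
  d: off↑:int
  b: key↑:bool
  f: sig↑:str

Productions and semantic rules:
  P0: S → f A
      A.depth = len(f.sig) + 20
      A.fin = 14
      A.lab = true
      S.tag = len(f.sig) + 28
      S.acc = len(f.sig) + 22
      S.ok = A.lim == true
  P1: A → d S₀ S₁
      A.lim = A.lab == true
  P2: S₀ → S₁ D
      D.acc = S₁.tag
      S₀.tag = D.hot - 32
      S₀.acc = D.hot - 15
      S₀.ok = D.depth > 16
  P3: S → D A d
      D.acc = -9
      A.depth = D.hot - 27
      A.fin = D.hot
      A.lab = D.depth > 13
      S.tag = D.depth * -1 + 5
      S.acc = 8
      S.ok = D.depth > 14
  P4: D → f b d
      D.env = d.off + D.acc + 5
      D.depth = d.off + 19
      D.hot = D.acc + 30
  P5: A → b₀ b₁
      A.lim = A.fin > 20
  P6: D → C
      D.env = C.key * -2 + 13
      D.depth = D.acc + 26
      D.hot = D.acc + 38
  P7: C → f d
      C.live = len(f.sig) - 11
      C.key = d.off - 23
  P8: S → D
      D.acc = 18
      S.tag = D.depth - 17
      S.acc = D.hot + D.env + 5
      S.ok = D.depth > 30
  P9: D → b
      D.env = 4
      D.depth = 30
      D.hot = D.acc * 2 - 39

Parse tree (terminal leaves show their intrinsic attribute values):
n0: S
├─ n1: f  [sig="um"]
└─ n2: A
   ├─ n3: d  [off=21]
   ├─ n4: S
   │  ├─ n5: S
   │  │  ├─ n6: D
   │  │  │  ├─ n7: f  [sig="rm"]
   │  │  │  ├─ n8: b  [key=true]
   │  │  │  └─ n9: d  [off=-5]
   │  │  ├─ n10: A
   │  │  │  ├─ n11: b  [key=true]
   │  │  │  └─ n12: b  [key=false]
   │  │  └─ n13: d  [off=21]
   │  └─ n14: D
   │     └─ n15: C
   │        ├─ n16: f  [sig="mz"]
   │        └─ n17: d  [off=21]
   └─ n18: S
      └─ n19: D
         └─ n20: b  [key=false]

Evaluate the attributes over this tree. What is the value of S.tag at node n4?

1. n1.sig = "um"  [terminal]
2. n2.depth = 22  [len(f.sig) + 20]
3. n2.fin = 14  [14]
4. n2.lab = true  [true]
5. n3.off = 21  [terminal]
6. n6.acc = -9  [-9]
7. n7.sig = "rm"  [terminal]
8. n8.key = true  [terminal]
9. n9.off = -5  [terminal]
10. n6.env = -9  [d.off + D.acc + 5]
11. n6.depth = 14  [d.off + 19]
12. n6.hot = 21  [D.acc + 30]
13. n10.depth = -6  [D.hot - 27]
14. n10.fin = 21  [D.hot]
15. n10.lab = true  [D.depth > 13]
16. n11.key = true  [terminal]
17. n12.key = false  [terminal]
18. n10.lim = true  [A.fin > 20]
19. n13.off = 21  [terminal]
20. n5.tag = -9  [D.depth * -1 + 5]
21. n5.acc = 8  [8]
22. n5.ok = false  [D.depth > 14]
23. n14.acc = -9  [S₁.tag]
24. n16.sig = "mz"  [terminal]
25. n17.off = 21  [terminal]
26. n15.live = -9  [len(f.sig) - 11]
27. n15.key = -2  [d.off - 23]
28. n14.env = 17  [C.key * -2 + 13]
29. n14.depth = 17  [D.acc + 26]
30. n14.hot = 29  [D.acc + 38]
31. n4.tag = -3  [D.hot - 32]
32. n4.acc = 14  [D.hot - 15]
33. n4.ok = true  [D.depth > 16]
34. n19.acc = 18  [18]
35. n20.key = false  [terminal]
36. n19.env = 4  [4]
37. n19.depth = 30  [30]
38. n19.hot = -3  [D.acc * 2 - 39]
39. n18.tag = 13  [D.depth - 17]
40. n18.acc = 6  [D.hot + D.env + 5]
41. n18.ok = false  [D.depth > 30]
42. n2.lim = true  [A.lab == true]
43. n0.tag = 30  [len(f.sig) + 28]
44. n0.acc = 24  [len(f.sig) + 22]
45. n0.ok = true  [A.lim == true]

-3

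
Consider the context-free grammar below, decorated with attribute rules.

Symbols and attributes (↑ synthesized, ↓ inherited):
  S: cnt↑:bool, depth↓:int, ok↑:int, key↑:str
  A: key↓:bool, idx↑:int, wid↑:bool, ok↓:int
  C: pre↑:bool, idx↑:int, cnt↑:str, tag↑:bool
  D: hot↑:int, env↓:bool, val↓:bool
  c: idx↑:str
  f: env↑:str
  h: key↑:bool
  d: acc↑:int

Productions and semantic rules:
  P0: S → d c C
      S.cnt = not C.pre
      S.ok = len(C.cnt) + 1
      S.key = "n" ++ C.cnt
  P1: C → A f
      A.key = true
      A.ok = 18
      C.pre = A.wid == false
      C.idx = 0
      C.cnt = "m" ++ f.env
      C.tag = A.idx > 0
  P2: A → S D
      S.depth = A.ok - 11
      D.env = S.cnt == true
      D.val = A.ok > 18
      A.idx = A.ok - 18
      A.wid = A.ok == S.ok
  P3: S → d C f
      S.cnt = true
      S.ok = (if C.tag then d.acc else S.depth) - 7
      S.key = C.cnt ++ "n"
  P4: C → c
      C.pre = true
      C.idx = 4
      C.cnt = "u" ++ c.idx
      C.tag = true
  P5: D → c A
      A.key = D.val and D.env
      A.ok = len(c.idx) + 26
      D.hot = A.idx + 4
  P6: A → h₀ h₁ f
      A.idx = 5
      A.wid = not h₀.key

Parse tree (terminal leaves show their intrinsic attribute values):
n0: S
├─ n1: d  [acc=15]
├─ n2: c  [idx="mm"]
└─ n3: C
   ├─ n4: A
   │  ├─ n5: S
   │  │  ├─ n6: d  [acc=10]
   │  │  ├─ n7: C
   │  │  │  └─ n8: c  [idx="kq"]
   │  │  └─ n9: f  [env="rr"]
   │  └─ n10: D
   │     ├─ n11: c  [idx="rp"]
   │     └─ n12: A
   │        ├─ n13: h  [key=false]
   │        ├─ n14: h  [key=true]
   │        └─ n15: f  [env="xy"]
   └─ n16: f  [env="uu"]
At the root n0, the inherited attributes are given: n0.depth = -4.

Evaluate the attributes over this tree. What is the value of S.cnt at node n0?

false

1. n0.depth = -4  [given at root]
2. n1.acc = 15  [terminal]
3. n2.idx = "mm"  [terminal]
4. n4.key = true  [true]
5. n4.ok = 18  [18]
6. n5.depth = 7  [A.ok - 11]
7. n6.acc = 10  [terminal]
8. n8.idx = "kq"  [terminal]
9. n7.pre = true  [true]
10. n7.idx = 4  [4]
11. n7.cnt = "ukq"  ["u" ++ c.idx]
12. n7.tag = true  [true]
13. n9.env = "rr"  [terminal]
14. n5.cnt = true  [true]
15. n5.ok = 3  [(if C.tag then d.acc else S.depth) - 7]
16. n5.key = "ukqn"  [C.cnt ++ "n"]
17. n10.env = true  [S.cnt == true]
18. n10.val = false  [A.ok > 18]
19. n11.idx = "rp"  [terminal]
20. n12.key = false  [D.val and D.env]
21. n12.ok = 28  [len(c.idx) + 26]
22. n13.key = false  [terminal]
23. n14.key = true  [terminal]
24. n15.env = "xy"  [terminal]
25. n12.idx = 5  [5]
26. n12.wid = true  [not h₀.key]
27. n10.hot = 9  [A.idx + 4]
28. n4.idx = 0  [A.ok - 18]
29. n4.wid = false  [A.ok == S.ok]
30. n16.env = "uu"  [terminal]
31. n3.pre = true  [A.wid == false]
32. n3.idx = 0  [0]
33. n3.cnt = "muu"  ["m" ++ f.env]
34. n3.tag = false  [A.idx > 0]
35. n0.cnt = false  [not C.pre]
36. n0.ok = 4  [len(C.cnt) + 1]
37. n0.key = "nmuu"  ["n" ++ C.cnt]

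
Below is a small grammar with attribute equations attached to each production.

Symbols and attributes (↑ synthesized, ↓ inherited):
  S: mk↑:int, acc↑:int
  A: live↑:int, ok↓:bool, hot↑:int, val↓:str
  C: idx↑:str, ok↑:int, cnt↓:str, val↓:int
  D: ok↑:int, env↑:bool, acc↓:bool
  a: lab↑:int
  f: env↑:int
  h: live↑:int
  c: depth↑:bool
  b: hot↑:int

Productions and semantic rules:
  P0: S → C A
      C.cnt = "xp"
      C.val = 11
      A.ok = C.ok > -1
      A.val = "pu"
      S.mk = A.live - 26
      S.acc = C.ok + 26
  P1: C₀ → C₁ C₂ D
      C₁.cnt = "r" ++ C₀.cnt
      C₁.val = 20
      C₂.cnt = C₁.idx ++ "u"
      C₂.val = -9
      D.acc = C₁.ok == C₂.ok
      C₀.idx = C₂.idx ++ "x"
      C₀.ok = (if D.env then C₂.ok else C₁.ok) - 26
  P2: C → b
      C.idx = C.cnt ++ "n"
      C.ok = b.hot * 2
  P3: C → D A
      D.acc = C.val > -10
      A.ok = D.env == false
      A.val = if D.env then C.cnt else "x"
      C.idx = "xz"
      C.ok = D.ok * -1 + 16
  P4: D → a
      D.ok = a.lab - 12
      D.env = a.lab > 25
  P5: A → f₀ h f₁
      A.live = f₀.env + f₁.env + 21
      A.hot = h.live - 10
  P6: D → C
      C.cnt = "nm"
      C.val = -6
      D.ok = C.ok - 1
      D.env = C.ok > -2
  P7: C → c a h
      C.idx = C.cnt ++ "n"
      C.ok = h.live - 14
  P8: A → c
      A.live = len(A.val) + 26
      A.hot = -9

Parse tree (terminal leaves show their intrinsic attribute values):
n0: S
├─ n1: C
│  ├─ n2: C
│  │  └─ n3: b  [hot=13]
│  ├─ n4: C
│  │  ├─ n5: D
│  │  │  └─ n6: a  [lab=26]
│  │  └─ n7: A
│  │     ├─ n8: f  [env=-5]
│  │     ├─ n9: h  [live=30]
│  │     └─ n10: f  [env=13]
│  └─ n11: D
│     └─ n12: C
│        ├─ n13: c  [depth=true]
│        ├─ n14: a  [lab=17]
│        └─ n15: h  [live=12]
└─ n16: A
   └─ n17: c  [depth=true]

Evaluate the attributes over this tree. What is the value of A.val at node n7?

1. n1.cnt = "xp"  ["xp"]
2. n1.val = 11  [11]
3. n2.cnt = "rxp"  ["r" ++ C₀.cnt]
4. n2.val = 20  [20]
5. n3.hot = 13  [terminal]
6. n2.idx = "rxpn"  [C.cnt ++ "n"]
7. n2.ok = 26  [b.hot * 2]
8. n4.cnt = "rxpnu"  [C₁.idx ++ "u"]
9. n4.val = -9  [-9]
10. n5.acc = true  [C.val > -10]
11. n6.lab = 26  [terminal]
12. n5.ok = 14  [a.lab - 12]
13. n5.env = true  [a.lab > 25]
14. n7.ok = false  [D.env == false]
15. n7.val = "rxpnu"  [if D.env then C.cnt else "x"]
16. n8.env = -5  [terminal]
17. n9.live = 30  [terminal]
18. n10.env = 13  [terminal]
19. n7.live = 29  [f₀.env + f₁.env + 21]
20. n7.hot = 20  [h.live - 10]
21. n4.idx = "xz"  ["xz"]
22. n4.ok = 2  [D.ok * -1 + 16]
23. n11.acc = false  [C₁.ok == C₂.ok]
24. n12.cnt = "nm"  ["nm"]
25. n12.val = -6  [-6]
26. n13.depth = true  [terminal]
27. n14.lab = 17  [terminal]
28. n15.live = 12  [terminal]
29. n12.idx = "nmn"  [C.cnt ++ "n"]
30. n12.ok = -2  [h.live - 14]
31. n11.ok = -3  [C.ok - 1]
32. n11.env = false  [C.ok > -2]
33. n1.idx = "xzx"  [C₂.idx ++ "x"]
34. n1.ok = 0  [(if D.env then C₂.ok else C₁.ok) - 26]
35. n16.ok = true  [C.ok > -1]
36. n16.val = "pu"  ["pu"]
37. n17.depth = true  [terminal]
38. n16.live = 28  [len(A.val) + 26]
39. n16.hot = -9  [-9]
40. n0.mk = 2  [A.live - 26]
41. n0.acc = 26  [C.ok + 26]

"rxpnu"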